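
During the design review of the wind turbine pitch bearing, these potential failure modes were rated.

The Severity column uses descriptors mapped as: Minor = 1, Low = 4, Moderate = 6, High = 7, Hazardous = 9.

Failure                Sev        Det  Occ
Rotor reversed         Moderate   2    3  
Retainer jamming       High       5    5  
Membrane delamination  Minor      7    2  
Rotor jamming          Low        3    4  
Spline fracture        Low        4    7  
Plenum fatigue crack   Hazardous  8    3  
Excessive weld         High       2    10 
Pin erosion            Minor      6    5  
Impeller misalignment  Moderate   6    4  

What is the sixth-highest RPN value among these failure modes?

RPN = Severity × Occurrence × Detection:
  Rotor reversed: 6 × 3 × 2 = 36
  Retainer jamming: 7 × 5 × 5 = 175
  Membrane delamination: 1 × 2 × 7 = 14
  Rotor jamming: 4 × 4 × 3 = 48
  Spline fracture: 4 × 7 × 4 = 112
  Plenum fatigue crack: 9 × 3 × 8 = 216
  Excessive weld: 7 × 10 × 2 = 140
  Pin erosion: 1 × 5 × 6 = 30
  Impeller misalignment: 6 × 4 × 6 = 144
Sorted descending: 216, 175, 144, 140, 112, 48, 36, 30, 14.
The sixth-highest RPN is 48 (Rotor jamming).

48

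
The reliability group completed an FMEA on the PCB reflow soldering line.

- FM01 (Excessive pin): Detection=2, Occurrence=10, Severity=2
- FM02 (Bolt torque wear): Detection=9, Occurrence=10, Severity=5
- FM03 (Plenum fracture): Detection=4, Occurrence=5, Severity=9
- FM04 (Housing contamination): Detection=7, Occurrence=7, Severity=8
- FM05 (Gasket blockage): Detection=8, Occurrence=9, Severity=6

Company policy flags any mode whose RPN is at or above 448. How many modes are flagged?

RPN = Severity × Occurrence × Detection:
  FM01: 2 × 10 × 2 = 40
  FM02: 5 × 10 × 9 = 450
  FM03: 9 × 5 × 4 = 180
  FM04: 8 × 7 × 7 = 392
  FM05: 6 × 9 × 8 = 432
Modes with RPN ≥ 448: FM02 (450) → 1.

1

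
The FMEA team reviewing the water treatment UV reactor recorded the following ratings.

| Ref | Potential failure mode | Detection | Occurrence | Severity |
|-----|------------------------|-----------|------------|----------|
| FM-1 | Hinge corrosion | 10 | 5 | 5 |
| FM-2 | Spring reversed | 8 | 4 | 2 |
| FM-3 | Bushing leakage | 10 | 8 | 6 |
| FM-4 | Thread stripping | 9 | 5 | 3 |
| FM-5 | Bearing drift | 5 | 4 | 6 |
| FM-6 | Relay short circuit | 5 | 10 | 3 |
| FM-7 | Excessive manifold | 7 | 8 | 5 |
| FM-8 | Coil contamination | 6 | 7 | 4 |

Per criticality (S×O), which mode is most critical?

FM-3

Criticality = Severity × Occurrence:
  FM-1: 5 × 5 = 25
  FM-2: 2 × 4 = 8
  FM-3: 6 × 8 = 48
  FM-4: 3 × 5 = 15
  FM-5: 6 × 4 = 24
  FM-6: 3 × 10 = 30
  FM-7: 5 × 8 = 40
  FM-8: 4 × 7 = 28
Highest criticality is 48 → FM-3.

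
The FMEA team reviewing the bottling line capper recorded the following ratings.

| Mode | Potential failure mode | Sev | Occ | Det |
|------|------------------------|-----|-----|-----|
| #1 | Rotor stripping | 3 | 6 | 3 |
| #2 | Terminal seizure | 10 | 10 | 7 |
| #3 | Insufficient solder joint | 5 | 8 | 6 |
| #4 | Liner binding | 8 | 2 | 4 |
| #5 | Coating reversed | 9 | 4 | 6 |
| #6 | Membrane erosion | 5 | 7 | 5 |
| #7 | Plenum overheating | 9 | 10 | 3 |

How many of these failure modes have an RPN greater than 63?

6

RPN = Severity × Occurrence × Detection:
  #1: 3 × 6 × 3 = 54
  #2: 10 × 10 × 7 = 700
  #3: 5 × 8 × 6 = 240
  #4: 8 × 2 × 4 = 64
  #5: 9 × 4 × 6 = 216
  #6: 5 × 7 × 5 = 175
  #7: 9 × 10 × 3 = 270
Modes with RPN > 63: #2 (700), #3 (240), #4 (64), #5 (216), #6 (175), #7 (270) → 6.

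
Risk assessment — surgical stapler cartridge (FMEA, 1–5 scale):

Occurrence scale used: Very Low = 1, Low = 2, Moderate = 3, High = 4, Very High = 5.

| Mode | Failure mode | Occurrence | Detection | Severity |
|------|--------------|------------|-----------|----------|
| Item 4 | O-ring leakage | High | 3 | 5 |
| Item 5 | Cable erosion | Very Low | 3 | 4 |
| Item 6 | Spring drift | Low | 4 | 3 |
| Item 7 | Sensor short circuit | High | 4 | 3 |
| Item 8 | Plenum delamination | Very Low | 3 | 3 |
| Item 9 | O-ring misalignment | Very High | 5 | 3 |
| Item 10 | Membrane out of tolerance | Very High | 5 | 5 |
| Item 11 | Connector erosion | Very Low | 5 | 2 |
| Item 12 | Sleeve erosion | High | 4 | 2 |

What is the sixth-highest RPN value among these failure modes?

24

RPN = Severity × Occurrence × Detection:
  Item 4: 5 × 4 × 3 = 60
  Item 5: 4 × 1 × 3 = 12
  Item 6: 3 × 2 × 4 = 24
  Item 7: 3 × 4 × 4 = 48
  Item 8: 3 × 1 × 3 = 9
  Item 9: 3 × 5 × 5 = 75
  Item 10: 5 × 5 × 5 = 125
  Item 11: 2 × 1 × 5 = 10
  Item 12: 2 × 4 × 4 = 32
Sorted descending: 125, 75, 60, 48, 32, 24, 12, 10, 9.
The sixth-highest RPN is 24 (Item 6).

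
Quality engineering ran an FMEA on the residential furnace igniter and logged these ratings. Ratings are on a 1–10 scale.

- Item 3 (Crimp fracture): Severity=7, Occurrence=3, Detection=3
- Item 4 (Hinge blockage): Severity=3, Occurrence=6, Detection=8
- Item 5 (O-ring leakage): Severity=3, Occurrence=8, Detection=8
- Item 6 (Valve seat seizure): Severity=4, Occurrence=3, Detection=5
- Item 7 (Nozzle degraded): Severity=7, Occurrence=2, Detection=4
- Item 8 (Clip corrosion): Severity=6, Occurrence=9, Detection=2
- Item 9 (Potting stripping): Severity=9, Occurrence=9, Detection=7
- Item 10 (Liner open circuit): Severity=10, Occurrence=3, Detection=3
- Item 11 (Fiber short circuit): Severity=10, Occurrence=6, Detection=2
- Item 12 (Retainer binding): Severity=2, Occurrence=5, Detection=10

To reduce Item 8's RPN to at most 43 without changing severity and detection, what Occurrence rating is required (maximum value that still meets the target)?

3

Item 8: S=6, O=9, D=2 → current RPN = 108.
Fixed product = 12. Need 12 × O ≤ 43, so O ≤ 43/12 = 3.58.
Maximum integer Occurrence rating = 3 (gives RPN 36; O=4 would give 48 > 43).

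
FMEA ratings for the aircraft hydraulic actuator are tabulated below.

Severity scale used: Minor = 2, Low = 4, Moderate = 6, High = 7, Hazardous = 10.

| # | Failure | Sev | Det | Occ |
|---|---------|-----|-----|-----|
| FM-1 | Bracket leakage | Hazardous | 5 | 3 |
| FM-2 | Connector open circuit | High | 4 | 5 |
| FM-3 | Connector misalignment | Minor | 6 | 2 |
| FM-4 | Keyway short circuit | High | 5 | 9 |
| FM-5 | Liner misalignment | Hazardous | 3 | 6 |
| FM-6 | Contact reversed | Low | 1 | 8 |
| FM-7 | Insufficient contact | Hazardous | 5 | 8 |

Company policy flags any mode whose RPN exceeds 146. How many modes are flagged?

RPN = Severity × Occurrence × Detection:
  FM-1: 10 × 3 × 5 = 150
  FM-2: 7 × 5 × 4 = 140
  FM-3: 2 × 2 × 6 = 24
  FM-4: 7 × 9 × 5 = 315
  FM-5: 10 × 6 × 3 = 180
  FM-6: 4 × 8 × 1 = 32
  FM-7: 10 × 8 × 5 = 400
Modes with RPN > 146: FM-1 (150), FM-4 (315), FM-5 (180), FM-7 (400) → 4.

4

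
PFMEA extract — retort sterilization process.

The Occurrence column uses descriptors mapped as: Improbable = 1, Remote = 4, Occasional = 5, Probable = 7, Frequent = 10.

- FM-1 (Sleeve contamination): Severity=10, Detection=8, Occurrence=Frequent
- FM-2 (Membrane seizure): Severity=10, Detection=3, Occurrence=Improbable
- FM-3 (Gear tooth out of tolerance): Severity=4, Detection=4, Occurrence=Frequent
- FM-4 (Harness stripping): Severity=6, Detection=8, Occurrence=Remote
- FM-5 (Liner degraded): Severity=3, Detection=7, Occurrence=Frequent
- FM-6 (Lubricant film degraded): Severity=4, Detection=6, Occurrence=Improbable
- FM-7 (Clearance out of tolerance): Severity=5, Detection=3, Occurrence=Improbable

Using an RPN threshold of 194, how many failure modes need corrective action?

RPN = Severity × Occurrence × Detection:
  FM-1: 10 × 10 × 8 = 800
  FM-2: 10 × 1 × 3 = 30
  FM-3: 4 × 10 × 4 = 160
  FM-4: 6 × 4 × 8 = 192
  FM-5: 3 × 10 × 7 = 210
  FM-6: 4 × 1 × 6 = 24
  FM-7: 5 × 1 × 3 = 15
Modes with RPN ≥ 194: FM-1 (800), FM-5 (210) → 2.

2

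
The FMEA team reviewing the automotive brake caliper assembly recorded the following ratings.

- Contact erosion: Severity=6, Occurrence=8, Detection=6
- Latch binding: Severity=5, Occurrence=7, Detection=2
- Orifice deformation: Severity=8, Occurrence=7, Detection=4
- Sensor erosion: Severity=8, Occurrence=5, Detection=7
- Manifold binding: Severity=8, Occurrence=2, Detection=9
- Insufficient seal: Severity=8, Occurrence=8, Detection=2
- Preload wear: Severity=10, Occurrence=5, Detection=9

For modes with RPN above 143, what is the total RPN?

1386

RPN = Severity × Occurrence × Detection:
  Contact erosion: 6 × 8 × 6 = 288
  Latch binding: 5 × 7 × 2 = 70
  Orifice deformation: 8 × 7 × 4 = 224
  Sensor erosion: 8 × 5 × 7 = 280
  Manifold binding: 8 × 2 × 9 = 144
  Insufficient seal: 8 × 8 × 2 = 128
  Preload wear: 10 × 5 × 9 = 450
RPN > 143: Contact erosion (288), Orifice deformation (224), Sensor erosion (280), Manifold binding (144), Preload wear (450).
Sum: 288 + 224 + 280 + 144 + 450 = 1386.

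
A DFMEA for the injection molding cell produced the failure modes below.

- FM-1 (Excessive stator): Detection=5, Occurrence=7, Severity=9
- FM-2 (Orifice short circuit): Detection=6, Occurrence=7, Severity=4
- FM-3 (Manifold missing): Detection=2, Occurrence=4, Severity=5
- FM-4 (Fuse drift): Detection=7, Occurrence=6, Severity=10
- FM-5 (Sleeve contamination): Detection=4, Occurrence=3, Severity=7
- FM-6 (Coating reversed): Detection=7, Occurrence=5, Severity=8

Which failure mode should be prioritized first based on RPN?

RPN = Severity × Occurrence × Detection:
  FM-1: 9 × 7 × 5 = 315
  FM-2: 4 × 7 × 6 = 168
  FM-3: 5 × 4 × 2 = 40
  FM-4: 10 × 6 × 7 = 420
  FM-5: 7 × 3 × 4 = 84
  FM-6: 8 × 5 × 7 = 280
Highest RPN is 420 → FM-4.

FM-4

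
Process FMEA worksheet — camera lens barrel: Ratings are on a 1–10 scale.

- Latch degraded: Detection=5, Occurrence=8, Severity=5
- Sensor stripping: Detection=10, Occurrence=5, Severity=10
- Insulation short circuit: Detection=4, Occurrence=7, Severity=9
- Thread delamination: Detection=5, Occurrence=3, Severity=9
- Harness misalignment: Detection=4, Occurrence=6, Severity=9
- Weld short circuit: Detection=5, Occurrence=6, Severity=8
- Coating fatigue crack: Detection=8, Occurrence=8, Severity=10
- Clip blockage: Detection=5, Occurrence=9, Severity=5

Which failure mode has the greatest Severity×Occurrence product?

Criticality = Severity × Occurrence:
  Latch degraded: 5 × 8 = 40
  Sensor stripping: 10 × 5 = 50
  Insulation short circuit: 9 × 7 = 63
  Thread delamination: 9 × 3 = 27
  Harness misalignment: 9 × 6 = 54
  Weld short circuit: 8 × 6 = 48
  Coating fatigue crack: 10 × 8 = 80
  Clip blockage: 5 × 9 = 45
Highest criticality is 80 → Coating fatigue crack.

Coating fatigue crack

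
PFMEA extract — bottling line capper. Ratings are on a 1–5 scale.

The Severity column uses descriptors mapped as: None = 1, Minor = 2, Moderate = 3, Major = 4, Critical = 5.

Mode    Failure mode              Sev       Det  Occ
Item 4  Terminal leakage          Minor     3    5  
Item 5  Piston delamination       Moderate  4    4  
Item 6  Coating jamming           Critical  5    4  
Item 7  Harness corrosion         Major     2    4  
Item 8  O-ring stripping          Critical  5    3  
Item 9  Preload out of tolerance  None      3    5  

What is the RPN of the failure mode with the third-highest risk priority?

RPN = Severity × Occurrence × Detection:
  Item 4: 2 × 5 × 3 = 30
  Item 5: 3 × 4 × 4 = 48
  Item 6: 5 × 4 × 5 = 100
  Item 7: 4 × 4 × 2 = 32
  Item 8: 5 × 3 × 5 = 75
  Item 9: 1 × 5 × 3 = 15
Sorted descending: 100, 75, 48, 32, 30, 15.
The third-highest RPN is 48 (Item 5).

48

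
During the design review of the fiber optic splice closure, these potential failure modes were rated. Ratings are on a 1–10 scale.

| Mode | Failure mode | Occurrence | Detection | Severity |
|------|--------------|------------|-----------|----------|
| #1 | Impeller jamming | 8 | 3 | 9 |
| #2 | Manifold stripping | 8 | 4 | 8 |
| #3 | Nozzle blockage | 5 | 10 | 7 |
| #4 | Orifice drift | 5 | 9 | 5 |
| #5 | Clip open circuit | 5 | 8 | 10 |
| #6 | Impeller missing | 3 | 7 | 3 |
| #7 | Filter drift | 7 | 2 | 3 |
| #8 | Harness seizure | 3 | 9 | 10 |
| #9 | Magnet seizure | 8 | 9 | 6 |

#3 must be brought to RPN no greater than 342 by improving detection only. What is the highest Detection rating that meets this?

#3: S=7, O=5, D=10 → current RPN = 350.
Fixed product = 35. Need 35 × D ≤ 342, so D ≤ 342/35 = 9.77.
Maximum integer Detection rating = 9 (gives RPN 315; D=10 would give 350 > 342).

9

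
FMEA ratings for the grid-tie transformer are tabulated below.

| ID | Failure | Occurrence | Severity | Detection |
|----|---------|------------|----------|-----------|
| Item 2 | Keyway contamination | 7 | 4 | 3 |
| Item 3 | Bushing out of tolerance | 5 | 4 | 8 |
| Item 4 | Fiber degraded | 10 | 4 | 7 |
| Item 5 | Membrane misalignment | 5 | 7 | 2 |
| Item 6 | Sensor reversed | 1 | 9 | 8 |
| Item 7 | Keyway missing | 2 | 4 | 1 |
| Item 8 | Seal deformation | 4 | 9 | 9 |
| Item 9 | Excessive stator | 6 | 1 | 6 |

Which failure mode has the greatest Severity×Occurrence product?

Item 4

Criticality = Severity × Occurrence:
  Item 2: 4 × 7 = 28
  Item 3: 4 × 5 = 20
  Item 4: 4 × 10 = 40
  Item 5: 7 × 5 = 35
  Item 6: 9 × 1 = 9
  Item 7: 4 × 2 = 8
  Item 8: 9 × 4 = 36
  Item 9: 1 × 6 = 6
Highest criticality is 40 → Item 4.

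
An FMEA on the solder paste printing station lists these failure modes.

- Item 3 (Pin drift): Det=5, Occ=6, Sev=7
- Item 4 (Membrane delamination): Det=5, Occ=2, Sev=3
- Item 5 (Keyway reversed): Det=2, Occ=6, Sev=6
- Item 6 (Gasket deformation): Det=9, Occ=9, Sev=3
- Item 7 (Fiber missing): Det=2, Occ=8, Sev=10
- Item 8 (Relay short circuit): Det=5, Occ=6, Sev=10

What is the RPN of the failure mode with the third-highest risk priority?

RPN = Severity × Occurrence × Detection:
  Item 3: 7 × 6 × 5 = 210
  Item 4: 3 × 2 × 5 = 30
  Item 5: 6 × 6 × 2 = 72
  Item 6: 3 × 9 × 9 = 243
  Item 7: 10 × 8 × 2 = 160
  Item 8: 10 × 6 × 5 = 300
Sorted descending: 300, 243, 210, 160, 72, 30.
The third-highest RPN is 210 (Item 3).

210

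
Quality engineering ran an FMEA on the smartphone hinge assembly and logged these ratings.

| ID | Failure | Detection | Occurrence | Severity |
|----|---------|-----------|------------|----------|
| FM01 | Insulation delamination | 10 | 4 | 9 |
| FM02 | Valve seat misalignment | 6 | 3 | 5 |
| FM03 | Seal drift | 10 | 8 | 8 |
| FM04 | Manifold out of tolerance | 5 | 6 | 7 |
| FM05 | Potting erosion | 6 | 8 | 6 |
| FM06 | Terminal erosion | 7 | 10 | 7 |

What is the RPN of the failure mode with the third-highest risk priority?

RPN = Severity × Occurrence × Detection:
  FM01: 9 × 4 × 10 = 360
  FM02: 5 × 3 × 6 = 90
  FM03: 8 × 8 × 10 = 640
  FM04: 7 × 6 × 5 = 210
  FM05: 6 × 8 × 6 = 288
  FM06: 7 × 10 × 7 = 490
Sorted descending: 640, 490, 360, 288, 210, 90.
The third-highest RPN is 360 (FM01).

360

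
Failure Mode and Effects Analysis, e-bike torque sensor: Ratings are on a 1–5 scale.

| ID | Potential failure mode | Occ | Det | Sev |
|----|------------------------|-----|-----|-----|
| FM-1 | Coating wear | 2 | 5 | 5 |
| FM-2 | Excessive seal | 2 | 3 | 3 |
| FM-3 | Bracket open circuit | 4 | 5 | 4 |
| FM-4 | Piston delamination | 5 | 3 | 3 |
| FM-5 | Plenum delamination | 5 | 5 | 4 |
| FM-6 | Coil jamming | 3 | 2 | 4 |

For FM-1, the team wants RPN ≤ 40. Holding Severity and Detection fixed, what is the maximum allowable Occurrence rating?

1

FM-1: S=5, O=2, D=5 → current RPN = 50.
Fixed product = 25. Need 25 × O ≤ 40, so O ≤ 40/25 = 1.60.
Maximum integer Occurrence rating = 1 (gives RPN 25; O=2 would give 50 > 40).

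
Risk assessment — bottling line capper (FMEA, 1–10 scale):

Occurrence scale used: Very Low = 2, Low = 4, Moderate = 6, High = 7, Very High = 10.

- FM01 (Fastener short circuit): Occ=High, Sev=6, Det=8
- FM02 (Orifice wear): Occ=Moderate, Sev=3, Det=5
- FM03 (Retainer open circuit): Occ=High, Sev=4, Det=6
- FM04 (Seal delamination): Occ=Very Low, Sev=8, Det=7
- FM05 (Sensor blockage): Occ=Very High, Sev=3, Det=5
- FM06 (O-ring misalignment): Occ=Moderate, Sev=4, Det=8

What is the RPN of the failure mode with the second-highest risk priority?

RPN = Severity × Occurrence × Detection:
  FM01: 6 × 7 × 8 = 336
  FM02: 3 × 6 × 5 = 90
  FM03: 4 × 7 × 6 = 168
  FM04: 8 × 2 × 7 = 112
  FM05: 3 × 10 × 5 = 150
  FM06: 4 × 6 × 8 = 192
Sorted descending: 336, 192, 168, 150, 112, 90.
The second-highest RPN is 192 (FM06).

192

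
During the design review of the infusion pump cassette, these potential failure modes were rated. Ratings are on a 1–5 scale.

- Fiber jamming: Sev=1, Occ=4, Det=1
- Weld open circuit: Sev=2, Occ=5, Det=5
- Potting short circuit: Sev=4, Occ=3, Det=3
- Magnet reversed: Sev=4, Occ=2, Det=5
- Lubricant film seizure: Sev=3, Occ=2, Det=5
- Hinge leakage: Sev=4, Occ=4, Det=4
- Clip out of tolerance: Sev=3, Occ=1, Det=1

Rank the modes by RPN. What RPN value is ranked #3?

40

RPN = Severity × Occurrence × Detection:
  Fiber jamming: 1 × 4 × 1 = 4
  Weld open circuit: 2 × 5 × 5 = 50
  Potting short circuit: 4 × 3 × 3 = 36
  Magnet reversed: 4 × 2 × 5 = 40
  Lubricant film seizure: 3 × 2 × 5 = 30
  Hinge leakage: 4 × 4 × 4 = 64
  Clip out of tolerance: 3 × 1 × 1 = 3
Sorted descending: 64, 50, 40, 36, 30, 4, 3.
The third-highest RPN is 40 (Magnet reversed).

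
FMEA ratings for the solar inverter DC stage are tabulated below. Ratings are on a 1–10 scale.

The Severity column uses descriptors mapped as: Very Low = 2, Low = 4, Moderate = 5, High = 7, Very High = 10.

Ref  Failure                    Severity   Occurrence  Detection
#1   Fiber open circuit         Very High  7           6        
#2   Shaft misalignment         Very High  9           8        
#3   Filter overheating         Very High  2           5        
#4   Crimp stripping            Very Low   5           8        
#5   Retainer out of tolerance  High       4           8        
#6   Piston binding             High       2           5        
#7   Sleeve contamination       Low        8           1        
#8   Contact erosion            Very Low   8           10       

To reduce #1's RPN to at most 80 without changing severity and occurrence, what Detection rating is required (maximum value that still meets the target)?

#1: S=10, O=7, D=6 → current RPN = 420.
Fixed product = 70. Need 70 × D ≤ 80, so D ≤ 80/70 = 1.14.
Maximum integer Detection rating = 1 (gives RPN 70; D=2 would give 140 > 80).

1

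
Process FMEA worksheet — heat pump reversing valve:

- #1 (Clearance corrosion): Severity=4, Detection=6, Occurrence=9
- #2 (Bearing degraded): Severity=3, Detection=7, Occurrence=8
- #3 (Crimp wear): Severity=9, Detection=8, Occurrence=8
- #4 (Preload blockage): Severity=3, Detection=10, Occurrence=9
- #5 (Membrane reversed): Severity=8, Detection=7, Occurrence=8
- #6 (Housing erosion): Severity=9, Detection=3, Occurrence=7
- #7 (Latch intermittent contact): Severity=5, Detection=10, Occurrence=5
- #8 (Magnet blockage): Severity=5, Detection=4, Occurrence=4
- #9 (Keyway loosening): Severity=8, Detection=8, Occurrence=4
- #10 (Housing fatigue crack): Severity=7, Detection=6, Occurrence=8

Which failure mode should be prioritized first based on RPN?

#3

RPN = Severity × Occurrence × Detection:
  #1: 4 × 9 × 6 = 216
  #2: 3 × 8 × 7 = 168
  #3: 9 × 8 × 8 = 576
  #4: 3 × 9 × 10 = 270
  #5: 8 × 8 × 7 = 448
  #6: 9 × 7 × 3 = 189
  #7: 5 × 5 × 10 = 250
  #8: 5 × 4 × 4 = 80
  #9: 8 × 4 × 8 = 256
  #10: 7 × 8 × 6 = 336
Highest RPN is 576 → #3.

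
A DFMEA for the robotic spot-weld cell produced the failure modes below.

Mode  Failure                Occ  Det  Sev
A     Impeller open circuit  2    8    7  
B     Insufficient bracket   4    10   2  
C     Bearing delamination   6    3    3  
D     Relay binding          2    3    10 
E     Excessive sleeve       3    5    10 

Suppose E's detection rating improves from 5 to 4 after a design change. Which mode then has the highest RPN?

E

RPN = Severity × Occurrence × Detection:
  A: 7 × 2 × 8 = 112
  B: 2 × 4 × 10 = 80
  C: 3 × 6 × 3 = 54
  D: 10 × 2 × 3 = 60
  E: 10 × 3 × 5 = 150
After action: E → 10 × 3 × 4 = 120.
Revised RPNs: E=120, A=112, B=80, D=60, C=54.
Highest is now E (120).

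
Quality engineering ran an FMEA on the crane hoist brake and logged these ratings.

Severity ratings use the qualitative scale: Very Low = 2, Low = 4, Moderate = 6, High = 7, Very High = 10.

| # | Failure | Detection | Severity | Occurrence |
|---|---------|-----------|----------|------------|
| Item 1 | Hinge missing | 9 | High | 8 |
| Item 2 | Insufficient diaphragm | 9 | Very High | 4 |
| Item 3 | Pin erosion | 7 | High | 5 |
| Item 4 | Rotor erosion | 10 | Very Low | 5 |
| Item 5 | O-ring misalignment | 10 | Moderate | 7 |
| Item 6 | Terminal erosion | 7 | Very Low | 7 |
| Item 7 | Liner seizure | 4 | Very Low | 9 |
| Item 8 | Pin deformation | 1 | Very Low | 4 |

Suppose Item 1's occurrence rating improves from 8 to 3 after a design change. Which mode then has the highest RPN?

Item 5

RPN = Severity × Occurrence × Detection:
  Item 1: 7 × 8 × 9 = 504
  Item 2: 10 × 4 × 9 = 360
  Item 3: 7 × 5 × 7 = 245
  Item 4: 2 × 5 × 10 = 100
  Item 5: 6 × 7 × 10 = 420
  Item 6: 2 × 7 × 7 = 98
  Item 7: 2 × 9 × 4 = 72
  Item 8: 2 × 4 × 1 = 8
After action: Item 1 → 7 × 3 × 9 = 189.
Revised RPNs: Item 5=420, Item 2=360, Item 3=245, Item 1=189, Item 4=100, Item 6=98, Item 7=72, Item 8=8.
Highest is now Item 5 (420).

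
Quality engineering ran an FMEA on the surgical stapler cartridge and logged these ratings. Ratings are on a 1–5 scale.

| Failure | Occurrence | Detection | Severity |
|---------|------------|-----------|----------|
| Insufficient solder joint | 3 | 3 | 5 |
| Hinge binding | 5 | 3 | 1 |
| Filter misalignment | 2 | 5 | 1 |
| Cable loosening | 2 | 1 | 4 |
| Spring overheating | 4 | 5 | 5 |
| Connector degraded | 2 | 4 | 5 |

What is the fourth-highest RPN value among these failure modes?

15

RPN = Severity × Occurrence × Detection:
  Insufficient solder joint: 5 × 3 × 3 = 45
  Hinge binding: 1 × 5 × 3 = 15
  Filter misalignment: 1 × 2 × 5 = 10
  Cable loosening: 4 × 2 × 1 = 8
  Spring overheating: 5 × 4 × 5 = 100
  Connector degraded: 5 × 2 × 4 = 40
Sorted descending: 100, 45, 40, 15, 10, 8.
The fourth-highest RPN is 15 (Hinge binding).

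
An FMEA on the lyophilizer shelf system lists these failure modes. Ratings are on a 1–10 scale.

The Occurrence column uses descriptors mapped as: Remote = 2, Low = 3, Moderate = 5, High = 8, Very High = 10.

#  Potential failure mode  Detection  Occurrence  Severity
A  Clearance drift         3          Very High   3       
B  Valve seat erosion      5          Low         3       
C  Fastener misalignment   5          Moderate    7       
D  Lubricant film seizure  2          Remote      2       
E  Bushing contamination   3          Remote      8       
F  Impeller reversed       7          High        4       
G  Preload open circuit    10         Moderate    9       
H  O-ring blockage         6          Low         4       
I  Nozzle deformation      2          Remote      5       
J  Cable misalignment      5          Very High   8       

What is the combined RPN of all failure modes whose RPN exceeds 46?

1459

RPN = Severity × Occurrence × Detection:
  A: 3 × 10 × 3 = 90
  B: 3 × 3 × 5 = 45
  C: 7 × 5 × 5 = 175
  D: 2 × 2 × 2 = 8
  E: 8 × 2 × 3 = 48
  F: 4 × 8 × 7 = 224
  G: 9 × 5 × 10 = 450
  H: 4 × 3 × 6 = 72
  I: 5 × 2 × 2 = 20
  J: 8 × 10 × 5 = 400
RPN > 46: A (90), C (175), E (48), F (224), G (450), H (72), J (400).
Sum: 90 + 175 + 48 + 224 + 450 + 72 + 400 = 1459.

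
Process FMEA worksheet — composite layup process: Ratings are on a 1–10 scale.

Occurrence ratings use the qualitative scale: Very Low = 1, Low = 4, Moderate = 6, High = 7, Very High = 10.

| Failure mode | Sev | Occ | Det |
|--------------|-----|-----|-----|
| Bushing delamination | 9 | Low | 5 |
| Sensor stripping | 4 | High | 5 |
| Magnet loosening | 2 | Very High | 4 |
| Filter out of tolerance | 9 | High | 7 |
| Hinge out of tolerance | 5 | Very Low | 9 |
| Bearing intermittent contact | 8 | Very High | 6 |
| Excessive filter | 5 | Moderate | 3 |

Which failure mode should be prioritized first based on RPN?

Bearing intermittent contact

RPN = Severity × Occurrence × Detection:
  Bushing delamination: 9 × 4 × 5 = 180
  Sensor stripping: 4 × 7 × 5 = 140
  Magnet loosening: 2 × 10 × 4 = 80
  Filter out of tolerance: 9 × 7 × 7 = 441
  Hinge out of tolerance: 5 × 1 × 9 = 45
  Bearing intermittent contact: 8 × 10 × 6 = 480
  Excessive filter: 5 × 6 × 3 = 90
Highest RPN is 480 → Bearing intermittent contact.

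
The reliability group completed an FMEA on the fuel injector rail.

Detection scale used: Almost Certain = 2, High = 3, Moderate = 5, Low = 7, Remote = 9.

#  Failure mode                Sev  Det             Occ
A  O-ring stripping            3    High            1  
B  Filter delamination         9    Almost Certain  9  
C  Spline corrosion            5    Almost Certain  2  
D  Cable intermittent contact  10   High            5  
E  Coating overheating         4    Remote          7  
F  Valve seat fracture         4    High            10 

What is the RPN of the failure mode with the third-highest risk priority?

150

RPN = Severity × Occurrence × Detection:
  A: 3 × 1 × 3 = 9
  B: 9 × 9 × 2 = 162
  C: 5 × 2 × 2 = 20
  D: 10 × 5 × 3 = 150
  E: 4 × 7 × 9 = 252
  F: 4 × 10 × 3 = 120
Sorted descending: 252, 162, 150, 120, 20, 9.
The third-highest RPN is 150 (D).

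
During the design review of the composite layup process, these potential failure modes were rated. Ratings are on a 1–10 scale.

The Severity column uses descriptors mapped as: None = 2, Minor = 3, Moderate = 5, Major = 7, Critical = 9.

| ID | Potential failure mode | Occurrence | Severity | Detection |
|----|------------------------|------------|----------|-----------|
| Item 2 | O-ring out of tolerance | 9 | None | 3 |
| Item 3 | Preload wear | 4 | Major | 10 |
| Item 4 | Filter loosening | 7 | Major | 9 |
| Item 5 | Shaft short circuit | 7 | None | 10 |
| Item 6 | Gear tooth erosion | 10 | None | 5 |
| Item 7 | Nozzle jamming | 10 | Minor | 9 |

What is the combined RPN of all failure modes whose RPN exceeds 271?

721

RPN = Severity × Occurrence × Detection:
  Item 2: 2 × 9 × 3 = 54
  Item 3: 7 × 4 × 10 = 280
  Item 4: 7 × 7 × 9 = 441
  Item 5: 2 × 7 × 10 = 140
  Item 6: 2 × 10 × 5 = 100
  Item 7: 3 × 10 × 9 = 270
RPN > 271: Item 3 (280), Item 4 (441).
Sum: 280 + 441 = 721.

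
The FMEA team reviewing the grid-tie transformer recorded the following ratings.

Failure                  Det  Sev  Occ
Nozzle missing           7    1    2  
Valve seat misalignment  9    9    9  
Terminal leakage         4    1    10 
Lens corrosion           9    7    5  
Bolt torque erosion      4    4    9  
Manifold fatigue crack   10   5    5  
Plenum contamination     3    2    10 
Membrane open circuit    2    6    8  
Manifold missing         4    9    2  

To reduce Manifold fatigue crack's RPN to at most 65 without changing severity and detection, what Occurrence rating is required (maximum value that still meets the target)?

1

Manifold fatigue crack: S=5, O=5, D=10 → current RPN = 250.
Fixed product = 50. Need 50 × O ≤ 65, so O ≤ 65/50 = 1.30.
Maximum integer Occurrence rating = 1 (gives RPN 50; O=2 would give 100 > 65).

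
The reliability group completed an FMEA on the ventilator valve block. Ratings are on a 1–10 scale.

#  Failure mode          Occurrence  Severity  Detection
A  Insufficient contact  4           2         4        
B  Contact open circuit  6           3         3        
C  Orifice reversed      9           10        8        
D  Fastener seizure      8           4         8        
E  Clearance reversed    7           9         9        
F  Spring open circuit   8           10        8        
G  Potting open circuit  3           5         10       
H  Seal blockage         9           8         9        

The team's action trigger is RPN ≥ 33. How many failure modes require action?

RPN = Severity × Occurrence × Detection:
  A: 2 × 4 × 4 = 32
  B: 3 × 6 × 3 = 54
  C: 10 × 9 × 8 = 720
  D: 4 × 8 × 8 = 256
  E: 9 × 7 × 9 = 567
  F: 10 × 8 × 8 = 640
  G: 5 × 3 × 10 = 150
  H: 8 × 9 × 9 = 648
Modes with RPN ≥ 33: B (54), C (720), D (256), E (567), F (640), G (150), H (648) → 7.

7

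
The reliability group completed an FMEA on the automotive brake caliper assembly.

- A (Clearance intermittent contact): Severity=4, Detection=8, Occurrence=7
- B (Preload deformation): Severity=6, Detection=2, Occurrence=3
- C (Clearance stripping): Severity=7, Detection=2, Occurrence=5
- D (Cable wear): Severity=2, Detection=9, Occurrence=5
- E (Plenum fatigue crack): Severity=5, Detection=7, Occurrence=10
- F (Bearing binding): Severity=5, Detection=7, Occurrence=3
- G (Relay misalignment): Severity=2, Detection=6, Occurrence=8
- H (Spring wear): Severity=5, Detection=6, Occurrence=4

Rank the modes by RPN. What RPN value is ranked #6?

RPN = Severity × Occurrence × Detection:
  A: 4 × 7 × 8 = 224
  B: 6 × 3 × 2 = 36
  C: 7 × 5 × 2 = 70
  D: 2 × 5 × 9 = 90
  E: 5 × 10 × 7 = 350
  F: 5 × 3 × 7 = 105
  G: 2 × 8 × 6 = 96
  H: 5 × 4 × 6 = 120
Sorted descending: 350, 224, 120, 105, 96, 90, 70, 36.
The sixth-highest RPN is 90 (D).

90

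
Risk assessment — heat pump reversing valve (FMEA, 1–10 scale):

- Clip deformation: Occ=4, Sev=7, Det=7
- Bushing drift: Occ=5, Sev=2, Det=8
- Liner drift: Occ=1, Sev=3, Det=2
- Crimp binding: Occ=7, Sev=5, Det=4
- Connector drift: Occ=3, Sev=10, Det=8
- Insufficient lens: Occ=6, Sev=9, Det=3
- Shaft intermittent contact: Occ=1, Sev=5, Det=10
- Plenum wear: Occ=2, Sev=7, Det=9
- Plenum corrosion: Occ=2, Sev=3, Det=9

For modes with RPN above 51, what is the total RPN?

RPN = Severity × Occurrence × Detection:
  Clip deformation: 7 × 4 × 7 = 196
  Bushing drift: 2 × 5 × 8 = 80
  Liner drift: 3 × 1 × 2 = 6
  Crimp binding: 5 × 7 × 4 = 140
  Connector drift: 10 × 3 × 8 = 240
  Insufficient lens: 9 × 6 × 3 = 162
  Shaft intermittent contact: 5 × 1 × 10 = 50
  Plenum wear: 7 × 2 × 9 = 126
  Plenum corrosion: 3 × 2 × 9 = 54
RPN > 51: Clip deformation (196), Bushing drift (80), Crimp binding (140), Connector drift (240), Insufficient lens (162), Plenum wear (126), Plenum corrosion (54).
Sum: 196 + 80 + 140 + 240 + 162 + 126 + 54 = 998.

998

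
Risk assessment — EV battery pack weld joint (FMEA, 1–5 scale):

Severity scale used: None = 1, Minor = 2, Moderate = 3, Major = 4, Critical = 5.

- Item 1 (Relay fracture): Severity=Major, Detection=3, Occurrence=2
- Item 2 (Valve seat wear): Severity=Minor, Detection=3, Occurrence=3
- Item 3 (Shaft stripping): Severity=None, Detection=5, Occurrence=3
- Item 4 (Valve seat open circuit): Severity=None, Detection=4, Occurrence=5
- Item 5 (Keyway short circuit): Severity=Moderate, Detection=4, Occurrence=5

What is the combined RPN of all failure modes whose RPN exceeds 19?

RPN = Severity × Occurrence × Detection:
  Item 1: 4 × 2 × 3 = 24
  Item 2: 2 × 3 × 3 = 18
  Item 3: 1 × 3 × 5 = 15
  Item 4: 1 × 5 × 4 = 20
  Item 5: 3 × 5 × 4 = 60
RPN > 19: Item 1 (24), Item 4 (20), Item 5 (60).
Sum: 24 + 20 + 60 = 104.

104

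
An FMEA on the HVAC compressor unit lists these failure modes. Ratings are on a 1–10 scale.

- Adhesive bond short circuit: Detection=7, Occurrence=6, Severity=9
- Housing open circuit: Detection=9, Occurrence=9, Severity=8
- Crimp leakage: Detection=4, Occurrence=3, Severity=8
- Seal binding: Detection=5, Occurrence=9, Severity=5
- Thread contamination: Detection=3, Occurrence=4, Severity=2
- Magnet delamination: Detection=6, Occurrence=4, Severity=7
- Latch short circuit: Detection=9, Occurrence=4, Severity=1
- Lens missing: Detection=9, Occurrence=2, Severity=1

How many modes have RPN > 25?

6

RPN = Severity × Occurrence × Detection:
  Adhesive bond short circuit: 9 × 6 × 7 = 378
  Housing open circuit: 8 × 9 × 9 = 648
  Crimp leakage: 8 × 3 × 4 = 96
  Seal binding: 5 × 9 × 5 = 225
  Thread contamination: 2 × 4 × 3 = 24
  Magnet delamination: 7 × 4 × 6 = 168
  Latch short circuit: 1 × 4 × 9 = 36
  Lens missing: 1 × 2 × 9 = 18
Modes with RPN > 25: Adhesive bond short circuit (378), Housing open circuit (648), Crimp leakage (96), Seal binding (225), Magnet delamination (168), Latch short circuit (36) → 6.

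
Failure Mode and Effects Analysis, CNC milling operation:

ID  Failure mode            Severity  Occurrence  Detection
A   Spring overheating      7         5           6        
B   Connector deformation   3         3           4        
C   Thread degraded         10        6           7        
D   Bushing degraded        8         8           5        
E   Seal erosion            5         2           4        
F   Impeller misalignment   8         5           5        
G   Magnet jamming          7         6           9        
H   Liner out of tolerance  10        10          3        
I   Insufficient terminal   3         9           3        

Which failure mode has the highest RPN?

RPN = Severity × Occurrence × Detection:
  A: 7 × 5 × 6 = 210
  B: 3 × 3 × 4 = 36
  C: 10 × 6 × 7 = 420
  D: 8 × 8 × 5 = 320
  E: 5 × 2 × 4 = 40
  F: 8 × 5 × 5 = 200
  G: 7 × 6 × 9 = 378
  H: 10 × 10 × 3 = 300
  I: 3 × 9 × 3 = 81
Highest RPN is 420 → C.

C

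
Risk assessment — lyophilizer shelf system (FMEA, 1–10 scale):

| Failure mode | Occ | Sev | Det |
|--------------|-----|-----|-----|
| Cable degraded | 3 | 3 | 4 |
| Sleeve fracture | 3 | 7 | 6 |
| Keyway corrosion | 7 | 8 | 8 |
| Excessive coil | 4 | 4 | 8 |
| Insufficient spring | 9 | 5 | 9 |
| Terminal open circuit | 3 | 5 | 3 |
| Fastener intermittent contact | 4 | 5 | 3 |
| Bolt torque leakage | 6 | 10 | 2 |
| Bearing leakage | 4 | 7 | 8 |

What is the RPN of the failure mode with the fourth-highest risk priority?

128

RPN = Severity × Occurrence × Detection:
  Cable degraded: 3 × 3 × 4 = 36
  Sleeve fracture: 7 × 3 × 6 = 126
  Keyway corrosion: 8 × 7 × 8 = 448
  Excessive coil: 4 × 4 × 8 = 128
  Insufficient spring: 5 × 9 × 9 = 405
  Terminal open circuit: 5 × 3 × 3 = 45
  Fastener intermittent contact: 5 × 4 × 3 = 60
  Bolt torque leakage: 10 × 6 × 2 = 120
  Bearing leakage: 7 × 4 × 8 = 224
Sorted descending: 448, 405, 224, 128, 126, 120, 60, 45, 36.
The fourth-highest RPN is 128 (Excessive coil).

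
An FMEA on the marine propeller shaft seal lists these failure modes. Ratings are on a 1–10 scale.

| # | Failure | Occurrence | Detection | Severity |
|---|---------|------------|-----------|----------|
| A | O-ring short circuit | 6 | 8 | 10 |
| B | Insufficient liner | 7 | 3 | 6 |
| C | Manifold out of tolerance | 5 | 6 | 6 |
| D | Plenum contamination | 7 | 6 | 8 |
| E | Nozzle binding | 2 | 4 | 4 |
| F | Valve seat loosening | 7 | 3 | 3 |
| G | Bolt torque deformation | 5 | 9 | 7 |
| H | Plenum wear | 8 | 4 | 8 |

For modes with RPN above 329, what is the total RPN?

816

RPN = Severity × Occurrence × Detection:
  A: 10 × 6 × 8 = 480
  B: 6 × 7 × 3 = 126
  C: 6 × 5 × 6 = 180
  D: 8 × 7 × 6 = 336
  E: 4 × 2 × 4 = 32
  F: 3 × 7 × 3 = 63
  G: 7 × 5 × 9 = 315
  H: 8 × 8 × 4 = 256
RPN > 329: A (480), D (336).
Sum: 480 + 336 = 816.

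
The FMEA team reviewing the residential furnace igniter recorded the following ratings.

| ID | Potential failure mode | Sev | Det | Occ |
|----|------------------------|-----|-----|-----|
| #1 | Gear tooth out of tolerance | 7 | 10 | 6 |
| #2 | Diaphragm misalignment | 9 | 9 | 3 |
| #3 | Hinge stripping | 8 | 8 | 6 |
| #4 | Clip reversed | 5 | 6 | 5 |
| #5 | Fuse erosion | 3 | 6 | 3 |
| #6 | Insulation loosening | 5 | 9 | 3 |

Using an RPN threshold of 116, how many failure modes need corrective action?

RPN = Severity × Occurrence × Detection:
  #1: 7 × 6 × 10 = 420
  #2: 9 × 3 × 9 = 243
  #3: 8 × 6 × 8 = 384
  #4: 5 × 5 × 6 = 150
  #5: 3 × 3 × 6 = 54
  #6: 5 × 3 × 9 = 135
Modes with RPN ≥ 116: #1 (420), #2 (243), #3 (384), #4 (150), #6 (135) → 5.

5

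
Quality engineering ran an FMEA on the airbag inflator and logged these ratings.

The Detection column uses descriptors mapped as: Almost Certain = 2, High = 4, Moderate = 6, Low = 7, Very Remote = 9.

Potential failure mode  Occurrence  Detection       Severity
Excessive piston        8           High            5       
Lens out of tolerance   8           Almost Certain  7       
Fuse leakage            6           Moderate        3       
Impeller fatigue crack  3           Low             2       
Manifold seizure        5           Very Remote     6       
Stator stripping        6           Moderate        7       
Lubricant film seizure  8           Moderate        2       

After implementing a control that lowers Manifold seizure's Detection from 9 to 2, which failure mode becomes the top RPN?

Stator stripping

RPN = Severity × Occurrence × Detection:
  Excessive piston: 5 × 8 × 4 = 160
  Lens out of tolerance: 7 × 8 × 2 = 112
  Fuse leakage: 3 × 6 × 6 = 108
  Impeller fatigue crack: 2 × 3 × 7 = 42
  Manifold seizure: 6 × 5 × 9 = 270
  Stator stripping: 7 × 6 × 6 = 252
  Lubricant film seizure: 2 × 8 × 6 = 96
After action: Manifold seizure → 6 × 5 × 2 = 60.
Revised RPNs: Stator stripping=252, Excessive piston=160, Lens out of tolerance=112, Fuse leakage=108, Lubricant film seizure=96, Manifold seizure=60, Impeller fatigue crack=42.
Highest is now Stator stripping (252).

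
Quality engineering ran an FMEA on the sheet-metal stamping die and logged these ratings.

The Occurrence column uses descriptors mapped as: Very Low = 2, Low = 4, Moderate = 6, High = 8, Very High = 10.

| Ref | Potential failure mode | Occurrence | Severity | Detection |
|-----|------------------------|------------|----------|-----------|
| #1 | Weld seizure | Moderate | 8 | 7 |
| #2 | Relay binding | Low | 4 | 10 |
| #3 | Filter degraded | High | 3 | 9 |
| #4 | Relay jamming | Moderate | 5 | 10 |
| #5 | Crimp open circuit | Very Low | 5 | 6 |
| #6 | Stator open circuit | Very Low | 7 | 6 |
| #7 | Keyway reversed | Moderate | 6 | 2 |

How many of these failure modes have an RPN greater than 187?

RPN = Severity × Occurrence × Detection:
  #1: 8 × 6 × 7 = 336
  #2: 4 × 4 × 10 = 160
  #3: 3 × 8 × 9 = 216
  #4: 5 × 6 × 10 = 300
  #5: 5 × 2 × 6 = 60
  #6: 7 × 2 × 6 = 84
  #7: 6 × 6 × 2 = 72
Modes with RPN > 187: #1 (336), #3 (216), #4 (300) → 3.

3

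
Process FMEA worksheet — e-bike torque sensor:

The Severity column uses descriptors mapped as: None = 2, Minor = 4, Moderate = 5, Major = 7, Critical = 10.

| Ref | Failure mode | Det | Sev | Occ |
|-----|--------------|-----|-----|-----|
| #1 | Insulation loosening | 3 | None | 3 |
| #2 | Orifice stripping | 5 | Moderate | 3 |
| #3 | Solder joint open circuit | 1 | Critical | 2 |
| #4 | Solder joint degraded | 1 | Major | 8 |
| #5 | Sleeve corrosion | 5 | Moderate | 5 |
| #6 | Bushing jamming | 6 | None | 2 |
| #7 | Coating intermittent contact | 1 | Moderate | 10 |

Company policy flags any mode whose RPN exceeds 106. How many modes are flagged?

RPN = Severity × Occurrence × Detection:
  #1: 2 × 3 × 3 = 18
  #2: 5 × 3 × 5 = 75
  #3: 10 × 2 × 1 = 20
  #4: 7 × 8 × 1 = 56
  #5: 5 × 5 × 5 = 125
  #6: 2 × 2 × 6 = 24
  #7: 5 × 10 × 1 = 50
Modes with RPN > 106: #5 (125) → 1.

1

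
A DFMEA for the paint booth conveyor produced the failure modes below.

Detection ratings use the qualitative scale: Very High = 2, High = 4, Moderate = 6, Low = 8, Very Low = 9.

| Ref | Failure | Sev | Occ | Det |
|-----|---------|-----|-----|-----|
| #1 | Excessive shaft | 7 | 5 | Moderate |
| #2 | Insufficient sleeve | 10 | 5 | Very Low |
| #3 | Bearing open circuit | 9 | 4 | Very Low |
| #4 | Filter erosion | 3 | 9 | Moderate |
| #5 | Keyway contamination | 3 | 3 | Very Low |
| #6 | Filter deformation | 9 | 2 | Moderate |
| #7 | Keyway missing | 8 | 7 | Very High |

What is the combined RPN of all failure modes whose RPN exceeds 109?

RPN = Severity × Occurrence × Detection:
  #1: 7 × 5 × 6 = 210
  #2: 10 × 5 × 9 = 450
  #3: 9 × 4 × 9 = 324
  #4: 3 × 9 × 6 = 162
  #5: 3 × 3 × 9 = 81
  #6: 9 × 2 × 6 = 108
  #7: 8 × 7 × 2 = 112
RPN > 109: #1 (210), #2 (450), #3 (324), #4 (162), #7 (112).
Sum: 210 + 450 + 324 + 162 + 112 = 1258.

1258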